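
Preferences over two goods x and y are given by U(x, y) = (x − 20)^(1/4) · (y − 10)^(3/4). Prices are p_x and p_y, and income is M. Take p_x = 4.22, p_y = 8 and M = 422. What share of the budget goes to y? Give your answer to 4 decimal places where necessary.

share on y = 0.6474

Let x' = x−20, y' = y−10. MRS = (1/3)·y'/x' = p_x/p_y.
After buying the subsistence bundle (20, 10), a share 0.25 of the remaining income goes to x: x* = 20 + 0.25·(M − 20p_x − 10p_y)/p_x.
Discretionary income = 422 − 20·4.22 − 10·8 = 257.6; x* = 20 + 0.25·257.6/4.22 = 35.2607; y* = 10 + 0.75·257.6/8 = 34.15.
Expenditure on y: 8·34.15 = 273.2; share = 0.6474.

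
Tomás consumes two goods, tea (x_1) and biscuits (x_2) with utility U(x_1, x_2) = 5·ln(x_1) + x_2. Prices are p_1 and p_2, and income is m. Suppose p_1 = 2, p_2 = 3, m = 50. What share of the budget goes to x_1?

share on x_1 = 0.3

MU_x_1 = 5/x_1, MU_x_2 = 1. Tangency: 5/x_1 = p_1/p_2.
So x_1*(p_1,p_2) = 5·p_2/p_1, independent of income; and x_2* = (m − 5·p_2)/p_2.
At the given prices: x_1* = 5·3/2 = 7.5, and x_2* = 11.6667.
Expenditure on x_1: 2·7.5 = 15; share = 0.3.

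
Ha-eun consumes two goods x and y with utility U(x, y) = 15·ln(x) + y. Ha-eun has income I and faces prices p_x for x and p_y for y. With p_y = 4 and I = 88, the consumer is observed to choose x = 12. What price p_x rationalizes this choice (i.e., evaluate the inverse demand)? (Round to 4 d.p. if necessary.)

p_x = 5

Set MRS = p_x/p_y: (15/x)/1 = p_x/p_y.
So x*(p_x,p_y) = 15·p_y/p_x, independent of income; and y* = (I − 15·p_y)/p_y.
Set x* = 12 in the demand function and solve for p_x: p_x = 5.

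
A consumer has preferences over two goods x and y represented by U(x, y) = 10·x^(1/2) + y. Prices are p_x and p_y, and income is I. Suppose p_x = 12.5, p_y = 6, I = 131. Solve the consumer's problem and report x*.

x* = 5.76

Utility is quasi-linear in y; the FOC for x is 5/√x = p_x/p_y.
Thus x* = (5·p_y/p_x)² — independent of I — with the rest of income spent on y.
Plugging in: x* = (5·6/12.5)² = 5.76.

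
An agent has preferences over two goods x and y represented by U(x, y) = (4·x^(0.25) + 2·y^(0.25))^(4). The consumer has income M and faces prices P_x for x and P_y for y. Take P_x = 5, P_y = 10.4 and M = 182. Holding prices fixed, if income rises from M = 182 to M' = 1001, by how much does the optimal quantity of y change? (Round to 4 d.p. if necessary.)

MU_x ∝ 4·x^(-0.75), MU_y ∝ 2·y^(-0.75), so MRS = 2·(y/x)^(0.75) = P_x/P_y.
Hence y/x = ((1/2)·P_x/P_y)^(1/(0.75)), i.e. raised to the 4/3 power.
With the ratio pinned down, the budget gives x* = M/(P_x + P_y·(y/x)) and y* = (y/x)·x*.
Numerically y/x = 0.149466, so x* = 182/(5 + 10.4·0.149466) = 27.7674 and y* = 0.149466·27.7674 = 4.1503.
At M' = 1001: y* = 22.8266. Change: 22.8266 − 4.1503 = 18.6763.

Δy* = 18.6763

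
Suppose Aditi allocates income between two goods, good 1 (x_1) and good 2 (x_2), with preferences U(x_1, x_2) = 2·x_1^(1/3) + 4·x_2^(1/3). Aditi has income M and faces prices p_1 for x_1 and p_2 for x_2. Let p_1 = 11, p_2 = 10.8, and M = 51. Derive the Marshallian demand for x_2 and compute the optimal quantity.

Substitute x_2 = (x_2/x_1)·x_1 into the budget: x_1* = M/(p_1 + p_2·(x_2/x_1)).
Numerically x_2/x_1 = 2.907357, so x_1* = 51/(11 + 10.8·2.907357) = 1.2028 and x_2* = 2.907357·1.2028 = 3.4971.

x_2* = 3.4971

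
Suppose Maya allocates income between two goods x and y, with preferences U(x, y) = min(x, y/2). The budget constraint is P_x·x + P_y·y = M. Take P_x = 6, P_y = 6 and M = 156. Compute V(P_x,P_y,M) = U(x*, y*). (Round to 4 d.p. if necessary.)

With perfect complements, no substitution: consume in ratio x:y = 1:2.
Budget: P_x·x + P_y·2·x = M, so (P_x + 2·P_y)·x = M.
Demand: x*(P_x,P_y,M) = M/(P_x + 2·P_y), y* = 2·M/(P_x + 2·P_y).
Here 6 + 2·6 = 18, giving x* = 8.6667 and y* = 17.3333.
Utility at the optimum: U(8.6667, 17.3333) = 8.6667.

V = 8.6667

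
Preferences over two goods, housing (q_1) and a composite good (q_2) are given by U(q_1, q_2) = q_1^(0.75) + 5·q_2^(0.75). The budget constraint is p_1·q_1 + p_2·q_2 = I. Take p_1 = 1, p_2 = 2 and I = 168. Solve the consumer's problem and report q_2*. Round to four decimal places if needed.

MRS = MU_q_1/MU_q_2 = (1/5)·(q_2/q_1)^(0.25). Set equal to p_1/p_2.
Solve for the ratio: q_2/q_1 = [5·p_1/p_2]^(4).
With the ratio pinned down, the budget gives q_1* = I/(p_1 + p_2·(q_2/q_1)) and q_2* = (q_2/q_1)·q_1*.
Numerically q_2/q_1 = 39.0625, so q_1* = 168/(1 + 2·39.0625) = 2.1232 and q_2* = 39.0625·2.1232 = 82.9384.

q_2* = 82.9384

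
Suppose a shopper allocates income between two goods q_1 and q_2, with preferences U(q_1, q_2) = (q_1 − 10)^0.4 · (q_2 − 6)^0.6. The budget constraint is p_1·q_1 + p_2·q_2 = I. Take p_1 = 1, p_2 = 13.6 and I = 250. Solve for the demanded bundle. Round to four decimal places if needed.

q_1* = 73.36, q_2* = 12.9882

Discretionary income = 250 − 10·1 − 6·13.6 = 158.4; q_1* = 10 + 0.4·158.4/1 = 73.36; q_2* = 6 + 0.6·158.4/13.6 = 12.9882.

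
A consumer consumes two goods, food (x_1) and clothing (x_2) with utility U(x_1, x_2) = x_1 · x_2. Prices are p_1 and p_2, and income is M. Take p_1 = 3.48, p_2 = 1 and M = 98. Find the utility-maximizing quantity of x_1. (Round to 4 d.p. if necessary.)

x_1* = 14.0805

The MRS is x_2/x_1. Set MRS = p_1/p_2.
So p_2·x_2 = p_1·x_1; combined with the budget, a share 0.5 of income goes to x_1.
Demand: x_1*(p_1,p_2,M) = 0.5·M/p_1 and x_2* = 0.5·M/p_2.
At p_1=3.48, p_2=1, M=98: x_1* = 0.5·98/3.48 = 14.0805.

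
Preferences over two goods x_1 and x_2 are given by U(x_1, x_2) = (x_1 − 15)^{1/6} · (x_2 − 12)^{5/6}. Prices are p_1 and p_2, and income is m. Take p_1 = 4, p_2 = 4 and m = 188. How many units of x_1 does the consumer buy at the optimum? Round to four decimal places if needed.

MRS = (1/5)·(x_2−12)/(x_1−15). Tangency with p_1/p_2 gives x_2−12 = 5·(p_1/p_2)·(x_1−15).
Substituting into the budget: x_1* = 15 + 1/6·(m − 15·p_1 − 12·p_2)/p_1, and x_2* = 12 + 5/6·(…)/p_2.
Discretionary income = 188 − 15·4 − 12·4 = 80; x_1* = 15 + 1/6·80/4 = 18.3333.

x_1* = 18.3333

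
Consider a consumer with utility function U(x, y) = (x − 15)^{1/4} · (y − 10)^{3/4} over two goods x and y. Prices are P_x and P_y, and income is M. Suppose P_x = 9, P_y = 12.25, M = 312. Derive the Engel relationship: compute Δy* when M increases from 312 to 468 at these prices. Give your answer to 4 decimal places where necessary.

This is Cobb-Douglas in (x−15, y−10): tangency gives 0.25·P_y·(y−10) = 0.75·P_x·(x−15).
Substituting into the budget: x* = 15 + 0.25·(M − 15·P_x − 10·P_y)/P_x, and y* = 10 + 0.75·(…)/P_y.
Discretionary income = 312 − 15·9 − 10·12.25 = 54.5; y* = 10 + 0.75·54.5/12.25 = 13.3367.
At M' = 468: y* = 22.8878. Change: 22.8878 − 13.3367 = 9.551.

Δy* = 9.551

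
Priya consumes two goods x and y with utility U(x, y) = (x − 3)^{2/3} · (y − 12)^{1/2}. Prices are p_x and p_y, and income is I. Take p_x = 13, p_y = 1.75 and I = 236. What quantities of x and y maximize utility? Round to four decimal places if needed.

x* = 10.7363, y* = 55.102

Let x' = x−3, y' = y−12. MRS = (4/3)·y'/x' = p_x/p_y.
Substituting into the budget: x* = 3 + 4/7·(I − 3·p_x − 12·p_y)/p_x, and y* = 12 + 3/7·(…)/p_y.
Discretionary income = 236 − 3·13 − 12·1.75 = 176; x* = 3 + 4/7·176/13 = 10.7363; y* = 12 + 3/7·176/1.75 = 55.102.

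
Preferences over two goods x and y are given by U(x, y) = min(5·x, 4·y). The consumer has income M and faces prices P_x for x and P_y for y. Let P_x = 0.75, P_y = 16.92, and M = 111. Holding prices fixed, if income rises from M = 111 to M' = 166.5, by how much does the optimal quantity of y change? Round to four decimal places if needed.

With perfect complements, no substitution: consume in ratio x:y = 4:5.
Budget: P_x·x + P_y·(5/4)·x = M, so (4·P_x + 5·P_y)·x = 4·M.
Demand: x*(P_x,P_y,M) = 4·M/(4·P_x + 5·P_y), y* = 5·M/(4·P_x + 5·P_y).
Here 4·0.75 + 5·16.92 = 87.6, giving y* = 6.3356.
At M' = 166.5: y* = 9.5034. Change: 9.5034 − 6.3356 = 3.1678.

Δy* = 3.1678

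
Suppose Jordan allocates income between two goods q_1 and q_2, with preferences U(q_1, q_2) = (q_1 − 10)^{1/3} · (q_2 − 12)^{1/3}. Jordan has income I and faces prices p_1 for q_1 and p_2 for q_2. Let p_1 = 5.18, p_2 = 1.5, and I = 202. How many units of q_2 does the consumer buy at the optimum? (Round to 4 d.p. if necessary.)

Substituting into the budget: q_1* = 10 + 0.5·(I − 10·p_1 − 12·p_2)/p_1, and q_2* = 12 + 0.5·(…)/p_2.
Discretionary income = 202 − 10·5.18 − 12·1.5 = 132.2; q_2* = 12 + 0.5·132.2/1.5 = 56.0667.

q_2* = 56.0667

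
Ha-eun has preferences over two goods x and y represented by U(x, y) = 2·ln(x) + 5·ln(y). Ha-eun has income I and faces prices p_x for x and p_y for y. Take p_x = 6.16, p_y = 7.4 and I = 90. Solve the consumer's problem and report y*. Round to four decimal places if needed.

Tangency: MRS = (2/5)·y/x = p_x/p_y.
Rearranging, p_y·y = (5/2)·p_x·x. Substituting into the budget gives p_x·x·(1 + (5/2)) = I.
Demand: x*(p_x,p_y,I) = 2/7·I/p_x and y* = 5/7·I/p_y.
At p_x=6.16, p_y=7.4, I=90: y* = 5/7·90/7.4 = 8.6873.

y* = 8.6873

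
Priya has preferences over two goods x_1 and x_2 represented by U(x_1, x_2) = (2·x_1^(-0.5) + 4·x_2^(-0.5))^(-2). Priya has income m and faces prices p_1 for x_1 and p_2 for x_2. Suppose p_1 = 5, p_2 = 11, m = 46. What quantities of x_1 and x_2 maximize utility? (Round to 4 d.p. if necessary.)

x_1* = 3.0021, x_2* = 2.8172

From the CES first-order condition, (1/2)·(x_2/x_1)^(1.5) = p_1/p_2.
Hence x_2/x_1 = (2·p_1/p_2)^(1/(1.5)), i.e. raised to the 2/3 power.
With the ratio pinned down, the budget gives x_1* = m/(p_1 + p_2·(x_2/x_1)) and x_2* = (x_2/x_1)·x_1*.
Numerically x_2/x_1 = 0.938436, so x_1* = 46/(5 + 11·0.938436) = 3.0021 and x_2* = 0.938436·3.0021 = 2.8172.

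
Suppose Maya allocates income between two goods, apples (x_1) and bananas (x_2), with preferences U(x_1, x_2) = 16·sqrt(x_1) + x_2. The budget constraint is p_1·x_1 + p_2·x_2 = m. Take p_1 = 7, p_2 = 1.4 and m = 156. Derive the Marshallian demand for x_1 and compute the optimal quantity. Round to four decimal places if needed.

Plugging in: x_1* = (8·1.4/7)² = 2.56.

x_1* = 2.56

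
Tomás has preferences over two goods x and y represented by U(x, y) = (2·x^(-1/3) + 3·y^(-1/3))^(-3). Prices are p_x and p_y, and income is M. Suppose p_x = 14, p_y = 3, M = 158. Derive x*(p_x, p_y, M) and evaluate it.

MU_x ∝ 2·x^(-4/3), MU_y ∝ 3·y^(-4/3), so MRS = (2/3)·(y/x)^(4/3) = p_x/p_y.
Hence y/x = ((3/2)·p_x/p_y)^(1/(4/3)), i.e. raised to the 0.75 power.
With the ratio pinned down, the budget gives x* = M/(p_x + p_y·(y/x)) and y* = (y/x)·x*.
Numerically y/x = 4.303517, so x* = 158/(14 + 3·4.303517) = 5.8713.

x* = 5.8713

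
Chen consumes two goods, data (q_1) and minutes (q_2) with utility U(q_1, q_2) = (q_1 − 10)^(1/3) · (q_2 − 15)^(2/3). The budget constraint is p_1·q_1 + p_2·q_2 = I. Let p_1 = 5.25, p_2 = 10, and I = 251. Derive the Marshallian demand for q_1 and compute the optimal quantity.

q_1* = 13.0794

Substituting into the budget: q_1* = 10 + 1/3·(I − 10·p_1 − 15·p_2)/p_1, and q_2* = 15 + 2/3·(…)/p_2.
Discretionary income = 251 − 10·5.25 − 15·10 = 48.5; q_1* = 10 + 1/3·48.5/5.25 = 13.0794.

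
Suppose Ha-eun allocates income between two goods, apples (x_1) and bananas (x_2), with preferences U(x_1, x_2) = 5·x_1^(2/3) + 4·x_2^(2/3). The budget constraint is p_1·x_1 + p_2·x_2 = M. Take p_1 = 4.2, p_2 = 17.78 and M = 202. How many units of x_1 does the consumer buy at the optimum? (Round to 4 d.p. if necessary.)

MRS = MU_x_1/MU_x_2 = (5/4)·(x_2/x_1)^(1/3). Set equal to p_1/p_2.
Solve for the ratio: x_2/x_1 = [(4/5)·p_1/p_2]^(3).
Substitute x_2 = (x_2/x_1)·x_1 into the budget: x_1* = M/(p_1 + p_2·(x_2/x_1)).
Numerically x_2/x_1 = 0.006749, so x_1* = 202/(4.2 + 17.78·0.006749) = 46.7593.

x_1* = 46.7593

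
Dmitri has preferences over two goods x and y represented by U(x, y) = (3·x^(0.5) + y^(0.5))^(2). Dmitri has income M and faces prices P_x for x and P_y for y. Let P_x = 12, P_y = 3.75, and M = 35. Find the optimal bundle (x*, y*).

MRS = MU_x/MU_y = 3·(y/x)^(0.5). Set equal to P_x/P_y.
Hence y/x = ((1/3)·P_x/P_y)^(1/(0.5)), i.e. raised to the 2 power.
Substitute y = (y/x)·x into the budget: x* = M/(P_x + P_y·(y/x)).
Numerically y/x = 1.137778, so x* = 35/(12 + 3.75·1.137778) = 2.1516 and y* = 1.137778·2.1516 = 2.4481.

x* = 2.1516, y* = 2.4481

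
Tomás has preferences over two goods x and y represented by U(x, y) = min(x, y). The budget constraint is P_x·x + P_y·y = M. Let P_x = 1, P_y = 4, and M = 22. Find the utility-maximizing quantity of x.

x* = 4.4

With perfect complements, no substitution: consume in ratio x:y = 1:1.
Budget: P_x·x + P_y·x = M, so (P_x + P_y)·x = M.
Demand: x*(P_x,P_y,M) = M/(P_x + P_y), y* = M/(P_x + P_y).
Here 1 + 4 = 5, giving x* = 4.4.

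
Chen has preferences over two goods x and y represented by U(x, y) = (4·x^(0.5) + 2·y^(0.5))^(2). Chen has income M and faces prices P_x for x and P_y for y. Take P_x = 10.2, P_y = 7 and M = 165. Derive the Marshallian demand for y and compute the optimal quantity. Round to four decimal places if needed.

y* = 6.2939

MRS = MU_x/MU_y = 2·(y/x)^(0.5). Set equal to P_x/P_y.
Solve for the ratio: y/x = [(1/2)·P_x/P_y]^(2).
Substitute y = (y/x)·x into the budget: x* = M/(P_x + P_y·(y/x)).
Numerically y/x = 0.530816, so x* = 165/(10.2 + 7·0.530816) = 11.8571 and y* = 0.530816·11.8571 = 6.2939.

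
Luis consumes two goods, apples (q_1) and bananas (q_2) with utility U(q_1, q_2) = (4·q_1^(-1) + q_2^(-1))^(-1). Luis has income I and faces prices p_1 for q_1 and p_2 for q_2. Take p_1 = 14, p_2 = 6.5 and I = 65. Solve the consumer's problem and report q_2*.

q_2* = 2.5412

MU_q_1 ∝ 4·q_1^(-2), MU_q_2 ∝ q_2^(-2), so MRS = 4·(q_2/q_1)^(2) = p_1/p_2.
Hence q_2/q_1 = ((1/4)·p_1/p_2)^(1/(2)), i.e. raised to the 0.5 power.
With the ratio pinned down, the budget gives q_1* = I/(p_1 + p_2·(q_2/q_1)) and q_2* = (q_2/q_1)·q_1*.
Numerically q_2/q_1 = 0.733799, so q_1* = 65/(14 + 6.5·0.733799) = 3.463 and q_2* = 0.733799·3.463 = 2.5412.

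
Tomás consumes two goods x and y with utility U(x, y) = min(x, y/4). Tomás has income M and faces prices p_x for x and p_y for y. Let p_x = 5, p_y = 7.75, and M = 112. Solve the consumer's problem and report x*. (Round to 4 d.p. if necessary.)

x* = 3.1111

With perfect complements, no substitution: consume in ratio x:y = 1:4.
Budget: p_x·x + p_y·4·x = M, so (p_x + 4·p_y)·x = M.
Demand: x*(p_x,p_y,M) = M/(p_x + 4·p_y), y* = 4·M/(p_x + 4·p_y).
Here 5 + 4·7.75 = 36, giving x* = 3.1111.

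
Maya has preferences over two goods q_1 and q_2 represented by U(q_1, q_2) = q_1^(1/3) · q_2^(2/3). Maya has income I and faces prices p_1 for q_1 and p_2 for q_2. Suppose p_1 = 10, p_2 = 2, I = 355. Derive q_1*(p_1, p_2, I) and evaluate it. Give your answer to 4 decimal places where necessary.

The MRS is (1/2)·q_2/q_1. Set MRS = p_1/p_2.
So 1/3·p_2·q_2 = 2/3·p_1·q_1; combined with the budget, a share 1/3 of income goes to q_1.
Demand: q_1*(p_1,p_2,I) = 1/3·I/p_1 and q_2* = 2/3·I/p_2.
At p_1=10, p_2=2, I=355: q_1* = 1/3·355/10 = 11.8333.

q_1* = 11.8333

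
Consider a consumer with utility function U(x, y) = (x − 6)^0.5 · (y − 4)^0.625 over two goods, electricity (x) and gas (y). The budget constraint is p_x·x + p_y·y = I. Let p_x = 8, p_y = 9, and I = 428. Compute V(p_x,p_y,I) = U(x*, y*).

V = 29.5152

This is Cobb-Douglas in (x−6, y−4): tangency gives 0.5·p_y·(y−4) = 0.625·p_x·(x−6).
Substituting into the budget: x* = 6 + 4/9·(I − 6·p_x − 4·p_y)/p_x, and y* = 4 + 5/9·(…)/p_y.
Discretionary income = 428 − 6·8 − 4·9 = 344; x* = 6 + 4/9·344/8 = 25.1111; y* = 4 + 5/9·344/9 = 25.2346.
Utility at the optimum: U(25.1111, 25.2346) = 29.5152.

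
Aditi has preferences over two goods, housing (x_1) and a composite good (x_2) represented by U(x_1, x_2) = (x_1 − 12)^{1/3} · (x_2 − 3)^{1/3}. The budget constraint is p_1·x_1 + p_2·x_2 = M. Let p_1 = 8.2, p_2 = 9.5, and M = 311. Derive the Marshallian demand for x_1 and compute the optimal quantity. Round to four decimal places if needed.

x_1* = 23.2256

Let x_1' = x_1−12, x_2' = x_2−3. MRS = x_2'/x_1' = p_1/p_2.
Substituting into the budget: x_1* = 12 + 0.5·(M − 12·p_1 − 3·p_2)/p_1, and x_2* = 3 + 0.5·(…)/p_2.
Discretionary income = 311 − 12·8.2 − 3·9.5 = 184.1; x_1* = 12 + 0.5·184.1/8.2 = 23.2256.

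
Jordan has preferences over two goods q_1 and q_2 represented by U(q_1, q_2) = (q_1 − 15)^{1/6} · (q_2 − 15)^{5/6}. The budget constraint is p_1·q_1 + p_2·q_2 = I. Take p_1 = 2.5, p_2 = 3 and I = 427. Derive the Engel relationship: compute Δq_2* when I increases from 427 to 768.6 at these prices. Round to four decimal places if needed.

Δq_2* = 94.8889

Discretionary income = 427 − 15·2.5 − 15·3 = 344.5; q_2* = 15 + 5/6·344.5/3 = 110.6944.
At I' = 768.6: q_2* = 205.5833. Change: 205.5833 − 110.6944 = 94.8889.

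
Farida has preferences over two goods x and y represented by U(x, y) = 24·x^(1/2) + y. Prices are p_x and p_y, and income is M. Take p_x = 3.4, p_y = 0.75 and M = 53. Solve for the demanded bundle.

x* = 7.0069, y* = 38.902

MU_x = 12/√x, MU_y = 1. Tangency: 12/√x = p_x/p_y.
Thus x* = (12·p_y/p_x)² — independent of M — with the rest of income spent on y.
Plugging in: x* = (12·0.75/3.4)² = 7.0069, y* = 38.902.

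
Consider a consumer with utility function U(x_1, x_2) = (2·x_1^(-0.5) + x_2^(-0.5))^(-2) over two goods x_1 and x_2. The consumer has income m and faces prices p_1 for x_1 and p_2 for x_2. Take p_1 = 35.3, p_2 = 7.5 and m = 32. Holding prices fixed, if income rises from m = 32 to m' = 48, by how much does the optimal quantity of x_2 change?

MU_x_1 ∝ 2·x_1^(-1.5), MU_x_2 ∝ x_2^(-1.5), so MRS = 2·(x_2/x_1)^(1.5) = p_1/p_2.
Solve for the ratio: x_2/x_1 = [(1/2)·p_1/p_2]^(2/3).
Substitute x_2 = (x_2/x_1)·x_1 into the budget: x_1* = m/(p_1 + p_2·(x_2/x_1)).
Numerically x_2/x_1 = 1.769249, so x_1* = 32/(35.3 + 7.5·1.769249) = 0.6589 and x_2* = 1.769249·0.6589 = 1.1657.
At m' = 48: x_2* = 1.7485. Change: 1.7485 − 1.1657 = 0.5828.

Δx_2* = 0.5828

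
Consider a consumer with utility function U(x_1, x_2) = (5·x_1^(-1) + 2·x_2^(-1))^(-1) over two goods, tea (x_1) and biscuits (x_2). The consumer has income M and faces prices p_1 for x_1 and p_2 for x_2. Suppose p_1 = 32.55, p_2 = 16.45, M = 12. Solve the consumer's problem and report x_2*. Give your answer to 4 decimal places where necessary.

MRS = MU_x_1/MU_x_2 = (5/2)·(x_2/x_1)^(2). Set equal to p_1/p_2.
Solve for the ratio: x_2/x_1 = [(2/5)·p_1/p_2]^(0.5).
With the ratio pinned down, the budget gives x_1* = M/(p_1 + p_2·(x_2/x_1)) and x_2* = (x_2/x_1)·x_1*.
Numerically x_2/x_1 = 0.889657, so x_1* = 12/(32.55 + 16.45·0.889657) = 0.2543 and x_2* = 0.889657·0.2543 = 0.2263.

x_2* = 0.2263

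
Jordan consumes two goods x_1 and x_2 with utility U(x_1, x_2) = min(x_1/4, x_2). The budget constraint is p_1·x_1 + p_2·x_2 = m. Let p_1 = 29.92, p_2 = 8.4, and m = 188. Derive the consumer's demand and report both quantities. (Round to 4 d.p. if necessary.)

Leontief preferences: the optimum is at the kink where x_1/4 = x_2/1, i.e. x_2 = (1/4)·x_1.
Budget: p_1·x_1 + p_2·(1/4)·x_1 = m, so (4·p_1 + p_2)·x_1 = 4·m.
Demand: x_1*(p_1,p_2,m) = 4·m/(4·p_1 + p_2), x_2* = m/(4·p_1 + p_2).
Here 4·29.92 + 8.4 = 128.08, giving x_1* = 5.8713 and x_2* = 1.4678.

x_1* = 5.8713, x_2* = 1.4678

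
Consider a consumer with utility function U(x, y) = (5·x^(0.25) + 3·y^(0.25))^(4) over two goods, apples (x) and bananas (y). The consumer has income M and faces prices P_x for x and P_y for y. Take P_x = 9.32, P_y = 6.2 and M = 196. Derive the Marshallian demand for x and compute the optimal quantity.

From the CES first-order condition, (5/3)·(y/x)^(0.75) = P_x/P_y.
Solve for the ratio: y/x = [(3/5)·P_x/P_y]^(4/3).
With the ratio pinned down, the budget gives x* = M/(P_x + P_y·(y/x)) and y* = (y/x)·x*.
Numerically y/x = 0.871433, so x* = 196/(9.32 + 6.2·0.871433) = 13.3126.

x* = 13.3126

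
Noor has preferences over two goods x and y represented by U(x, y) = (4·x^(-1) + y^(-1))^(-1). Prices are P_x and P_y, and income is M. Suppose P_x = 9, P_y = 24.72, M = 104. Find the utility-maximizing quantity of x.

MRS = MU_x/MU_y = 4·(y/x)^(2). Set equal to P_x/P_y.
Solve for the ratio: y/x = [(1/4)·P_x/P_y]^(0.5).
With the ratio pinned down, the budget gives x* = M/(P_x + P_y·(y/x)) and y* = (y/x)·x*.
Numerically y/x = 0.301694, so x* = 104/(9 + 24.72·0.301694) = 6.3192.

x* = 6.3192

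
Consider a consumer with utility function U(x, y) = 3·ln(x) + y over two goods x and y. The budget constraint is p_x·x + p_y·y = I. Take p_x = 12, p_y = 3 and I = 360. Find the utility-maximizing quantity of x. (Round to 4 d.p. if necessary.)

x* = 0.75

MU_x = 3/x, MU_y = 1. Tangency: 3/x = p_x/p_y.
So x*(p_x,p_y) = 3·p_y/p_x, independent of income; and y* = (I − 3·p_y)/p_y.
At the given prices: x* = 3·3/12 = 0.75.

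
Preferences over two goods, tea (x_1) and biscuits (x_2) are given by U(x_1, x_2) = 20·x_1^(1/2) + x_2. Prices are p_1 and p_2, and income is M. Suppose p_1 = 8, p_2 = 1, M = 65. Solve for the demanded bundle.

x_1* = 1.5625, x_2* = 52.5

Set MRS = p_1/p_2: 10·x_1^(−1/2) = p_1/p_2.
Solve: √x_1 = 10·p_2/p_1, so x_1*(p_1,p_2) = (10·p_2/p_1)², and x_2* = (M − p_1·x_1*)/p_2.
Plugging in: x_1* = (10·1/8)² = 1.5625, x_2* = 52.5.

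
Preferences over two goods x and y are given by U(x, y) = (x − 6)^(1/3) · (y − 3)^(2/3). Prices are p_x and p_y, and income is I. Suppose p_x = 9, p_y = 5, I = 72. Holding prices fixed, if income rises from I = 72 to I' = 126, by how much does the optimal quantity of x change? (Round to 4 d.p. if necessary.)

Let x' = x−6, y' = y−3. MRS = (1/2)·y'/x' = p_x/p_y.
After buying the subsistence bundle (6, 3), a share 1/3 of the remaining income goes to x: x* = 6 + 1/3·(I − 6p_x − 3p_y)/p_x.
Discretionary income = 72 − 6·9 − 3·5 = 3; x* = 6 + 1/3·3/9 = 6.1111.
At I' = 126: x* = 8.1111. Change: 8.1111 − 6.1111 = 2.

Δx* = 2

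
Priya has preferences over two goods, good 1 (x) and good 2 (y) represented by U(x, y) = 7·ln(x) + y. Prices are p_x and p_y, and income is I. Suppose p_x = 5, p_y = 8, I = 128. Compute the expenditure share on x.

share on x = 0.4375

MU_x = 7/x, MU_y = 1. Tangency: 7/x = p_x/p_y.
So x*(p_x,p_y) = 7·p_y/p_x, independent of income; and y* = (I − 7·p_y)/p_y.
At the given prices: x* = 7·8/5 = 11.2, and y* = 9.
Expenditure on x: 5·11.2 = 56; share = 0.4375.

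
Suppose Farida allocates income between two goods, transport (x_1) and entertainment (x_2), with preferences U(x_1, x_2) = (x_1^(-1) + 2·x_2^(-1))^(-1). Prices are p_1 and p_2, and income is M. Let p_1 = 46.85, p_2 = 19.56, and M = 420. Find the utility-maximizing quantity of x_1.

MU_x_1 ∝ x_1^(-2), MU_x_2 ∝ 2·x_2^(-2), so MRS = (1/2)·(x_2/x_1)^(2) = p_1/p_2.
Hence x_2/x_1 = (2·p_1/p_2)^(1/(2)), i.e. raised to the 0.5 power.
Substitute x_2 = (x_2/x_1)·x_1 into the budget: x_1* = M/(p_1 + p_2·(x_2/x_1)).
Numerically x_2/x_1 = 2.188696, so x_1* = 420/(46.85 + 19.56·2.188696) = 4.6843.

x_1* = 4.6843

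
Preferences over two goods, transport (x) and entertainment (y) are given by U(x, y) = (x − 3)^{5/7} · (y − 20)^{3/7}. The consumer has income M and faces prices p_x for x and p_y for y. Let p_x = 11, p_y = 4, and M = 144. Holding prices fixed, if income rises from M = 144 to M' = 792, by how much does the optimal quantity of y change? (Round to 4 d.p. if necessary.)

Δy* = 60.75

Let x' = x−3, y' = y−20. MRS = (5/3)·y'/x' = p_x/p_y.
After buying the subsistence bundle (3, 20), a share 0.625 of the remaining income goes to x: x* = 3 + 0.625·(M − 3p_x − 20p_y)/p_x.
Discretionary income = 144 − 3·11 − 20·4 = 31; y* = 20 + 0.375·31/4 = 22.9062.
At M' = 792: y* = 83.6562. Change: 83.6562 − 22.9062 = 60.75.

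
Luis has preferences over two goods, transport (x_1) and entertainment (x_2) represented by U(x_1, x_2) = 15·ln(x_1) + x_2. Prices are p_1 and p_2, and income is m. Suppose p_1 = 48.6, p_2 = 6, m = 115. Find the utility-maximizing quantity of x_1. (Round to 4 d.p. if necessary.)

MU_x_1 = 15/x_1, MU_x_2 = 1. Tangency: 15/x_1 = p_1/p_2.
So x_1*(p_1,p_2) = 15·p_2/p_1, independent of income; and x_2* = (m − 15·p_2)/p_2.
At the given prices: x_1* = 15·6/48.6 = 1.8519.

x_1* = 1.8519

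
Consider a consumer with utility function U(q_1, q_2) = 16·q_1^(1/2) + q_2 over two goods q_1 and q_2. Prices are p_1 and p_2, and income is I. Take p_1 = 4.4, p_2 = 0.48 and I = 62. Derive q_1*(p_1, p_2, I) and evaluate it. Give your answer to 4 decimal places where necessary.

q_1* = 0.7617

MU_q_1 = 8/√q_1, MU_q_2 = 1. Tangency: 8/√q_1 = p_1/p_2.
Thus q_1* = (8·p_2/p_1)² — independent of I — with the rest of income spent on q_2.
Plugging in: q_1* = (8·0.48/4.4)² = 0.7617.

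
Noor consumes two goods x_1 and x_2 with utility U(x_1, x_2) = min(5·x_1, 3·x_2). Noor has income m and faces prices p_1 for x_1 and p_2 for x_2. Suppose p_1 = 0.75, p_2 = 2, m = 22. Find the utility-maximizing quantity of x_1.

x_1* = 5.3878

With perfect complements, no substitution: consume in ratio x_1:x_2 = 3:5.
Budget: p_1·x_1 + p_2·(5/3)·x_1 = m, so (3·p_1 + 5·p_2)·x_1 = 3·m.
Demand: x_1*(p_1,p_2,m) = 3·m/(3·p_1 + 5·p_2), x_2* = 5·m/(3·p_1 + 5·p_2).
Here 3·0.75 + 5·2 = 12.25, giving x_1* = 5.3878.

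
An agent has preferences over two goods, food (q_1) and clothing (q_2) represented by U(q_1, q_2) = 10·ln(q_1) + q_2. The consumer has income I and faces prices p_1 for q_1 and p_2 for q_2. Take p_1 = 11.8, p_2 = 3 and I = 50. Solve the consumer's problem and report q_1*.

q_1* = 2.5424

Set MRS = p_1/p_2: (10/q_1)/1 = p_1/p_2.
So q_1*(p_1,p_2) = 10·p_2/p_1, independent of income; and q_2* = (I − 10·p_2)/p_2.
At the given prices: q_1* = 10·3/11.8 = 2.5424.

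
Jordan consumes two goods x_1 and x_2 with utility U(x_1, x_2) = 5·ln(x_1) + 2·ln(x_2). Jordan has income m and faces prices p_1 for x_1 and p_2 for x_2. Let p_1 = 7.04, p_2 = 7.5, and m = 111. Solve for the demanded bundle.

MU_x_1/MU_x_2 = (5·x_2)/(2·x_1); tangency sets this equal to p_1/p_2.
So 5·p_2·x_2 = 2·p_1·x_1; combined with the budget, a share 5/7 of income goes to x_1.
Demand: x_1*(p_1,p_2,m) = 5/7·m/p_1 and x_2* = 2/7·m/p_2.
At p_1=7.04, p_2=7.5, m=111: x_1* = 5/7·111/7.04 = 11.2622, x_2* = 4.2286.

x_1* = 11.2622, x_2* = 4.2286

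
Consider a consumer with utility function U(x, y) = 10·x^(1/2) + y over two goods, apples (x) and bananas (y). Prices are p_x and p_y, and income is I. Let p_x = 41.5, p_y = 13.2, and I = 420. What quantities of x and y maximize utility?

x* = 2.5292, y* = 23.8664

Utility is quasi-linear in y; the FOC for x is 5/√x = p_x/p_y.
Solve: √x = 5·p_y/p_x, so x*(p_x,p_y) = (5·p_y/p_x)², and y* = (I − p_x·x*)/p_y.
Plugging in: x* = (5·13.2/41.5)² = 2.5292, y* = 23.8664.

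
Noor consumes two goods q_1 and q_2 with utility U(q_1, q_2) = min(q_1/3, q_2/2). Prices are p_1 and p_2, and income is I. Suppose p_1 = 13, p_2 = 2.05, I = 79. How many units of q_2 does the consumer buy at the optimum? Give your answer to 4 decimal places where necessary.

q_2* = 3.6659

Leontief preferences: the optimum is at the kink where q_1/3 = q_2/2, i.e. q_2 = (2/3)·q_1.
Budget: p_1·q_1 + p_2·(2/3)·q_1 = I, so (3·p_1 + 2·p_2)·q_1 = 3·I.
Demand: q_1*(p_1,p_2,I) = 3·I/(3·p_1 + 2·p_2), q_2* = 2·I/(3·p_1 + 2·p_2).
Here 3·13 + 2·2.05 = 43.1, giving q_2* = 3.6659.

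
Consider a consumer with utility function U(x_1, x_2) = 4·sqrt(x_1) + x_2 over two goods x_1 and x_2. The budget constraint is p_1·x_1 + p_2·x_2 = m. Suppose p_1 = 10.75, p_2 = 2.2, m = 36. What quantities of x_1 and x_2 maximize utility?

Utility is quasi-linear in x_2; the FOC for x_1 is 2/√x_1 = p_1/p_2.
Thus x_1* = (2·p_2/p_1)² — independent of m — with the rest of income spent on x_2.
Plugging in: x_1* = (2·2.2/10.75)² = 0.1675, x_2* = 15.545.

x_1* = 0.1675, x_2* = 15.545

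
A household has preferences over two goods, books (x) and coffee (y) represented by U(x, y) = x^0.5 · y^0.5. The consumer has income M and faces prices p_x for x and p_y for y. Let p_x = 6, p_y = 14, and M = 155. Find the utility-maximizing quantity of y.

MU_x/MU_y = (0.5·y)/(0.5·x); tangency sets this equal to p_x/p_y.
So 0.5·p_y·y = 0.5·p_x·x; combined with the budget, a share 0.5 of income goes to x.
Demand: x*(p_x,p_y,M) = 0.5·M/p_x and y* = 0.5·M/p_y.
At p_x=6, p_y=14, M=155: y* = 0.5·155/14 = 5.5357.

y* = 5.5357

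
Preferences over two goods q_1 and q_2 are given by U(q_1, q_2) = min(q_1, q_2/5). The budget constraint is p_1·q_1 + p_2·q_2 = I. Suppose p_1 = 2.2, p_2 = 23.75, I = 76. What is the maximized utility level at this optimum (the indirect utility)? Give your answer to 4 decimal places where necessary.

V = 0.6284

Leontief preferences: the optimum is at the kink where q_1/1 = q_2/5, i.e. q_2 = 5·q_1.
Budget: p_1·q_1 + p_2·5·q_1 = I, so (p_1 + 5·p_2)·q_1 = I.
Demand: q_1*(p_1,p_2,I) = I/(p_1 + 5·p_2), q_2* = 5·I/(p_1 + 5·p_2).
Here 2.2 + 5·23.75 = 120.95, giving q_1* = 0.6284 and q_2* = 3.1418.
Utility at the optimum: U(0.6284, 3.1418) = 0.6284.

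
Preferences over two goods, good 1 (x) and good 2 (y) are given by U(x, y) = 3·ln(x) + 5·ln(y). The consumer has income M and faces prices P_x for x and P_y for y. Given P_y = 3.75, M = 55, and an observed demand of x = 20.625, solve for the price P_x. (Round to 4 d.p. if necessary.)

P_x = 1

MU_x/MU_y = (3·y)/(5·x); tangency sets this equal to P_x/P_y.
Rearranging, P_y·y = (5/3)·P_x·x. Substituting into the budget gives P_x·x·(1 + (5/3)) = M.
Demand: x*(P_x,P_y,M) = 0.375·M/P_x and y* = 0.625·M/P_y.
Set x* = 20.625 in the demand function and solve for P_x: P_x = 1.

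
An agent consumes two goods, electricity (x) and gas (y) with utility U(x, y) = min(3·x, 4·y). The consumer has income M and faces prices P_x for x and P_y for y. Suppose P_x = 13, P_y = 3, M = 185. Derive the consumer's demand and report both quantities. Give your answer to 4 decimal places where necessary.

x* = 12.1311, y* = 9.0984

Demand: x*(P_x,P_y,M) = 4·M/(4·P_x + 3·P_y), y* = 3·M/(4·P_x + 3·P_y).
Here 4·13 + 3·3 = 61, giving x* = 12.1311 and y* = 9.0984.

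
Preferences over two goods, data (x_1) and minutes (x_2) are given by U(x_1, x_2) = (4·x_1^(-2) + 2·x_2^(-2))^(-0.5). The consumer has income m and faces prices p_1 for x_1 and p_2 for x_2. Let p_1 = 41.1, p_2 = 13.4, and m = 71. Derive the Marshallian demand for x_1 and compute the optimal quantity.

x_1* = 1.2555

With the ratio pinned down, the budget gives x_1* = m/(p_1 + p_2·(x_2/x_1)) and x_2* = (x_2/x_1)·x_1*.
Numerically x_2/x_1 = 1.153194, so x_1* = 71/(41.1 + 13.4·1.153194) = 1.2555.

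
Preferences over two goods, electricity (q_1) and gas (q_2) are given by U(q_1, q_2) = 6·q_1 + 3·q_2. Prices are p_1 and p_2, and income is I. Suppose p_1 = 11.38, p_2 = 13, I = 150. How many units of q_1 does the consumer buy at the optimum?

q_1* = 13.181

Linear utility — the consumer picks whichever good has higher MU/price: 6/11.38 = 0.5272 vs 3/13 = 0.2308.
q_1 gives more utility per dollar, so spend all income on q_1: q_1* = I/p_1, q_2* = 0.
Numerically: q_1* = 13.181, q_2* = 0.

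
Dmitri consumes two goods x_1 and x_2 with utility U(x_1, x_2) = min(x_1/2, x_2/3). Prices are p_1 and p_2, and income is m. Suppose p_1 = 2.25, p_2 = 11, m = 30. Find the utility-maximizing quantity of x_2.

x_2* = 2.4

Leontief preferences: the optimum is at the kink where x_1/2 = x_2/3, i.e. x_2 = (3/2)·x_1.
Budget: p_1·x_1 + p_2·(3/2)·x_1 = m, so (2·p_1 + 3·p_2)·x_1 = 2·m.
Demand: x_1*(p_1,p_2,m) = 2·m/(2·p_1 + 3·p_2), x_2* = 3·m/(2·p_1 + 3·p_2).
Here 2·2.25 + 3·11 = 37.5, giving x_2* = 2.4.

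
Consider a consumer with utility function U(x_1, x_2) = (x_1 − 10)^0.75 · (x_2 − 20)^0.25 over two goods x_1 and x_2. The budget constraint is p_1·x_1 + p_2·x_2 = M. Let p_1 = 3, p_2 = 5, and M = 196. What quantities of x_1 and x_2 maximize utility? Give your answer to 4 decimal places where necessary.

x_1* = 26.5, x_2* = 23.3

Let x_1' = x_1−10, x_2' = x_2−20. MRS = 3·x_2'/x_1' = p_1/p_2.
After buying the subsistence bundle (10, 20), a share 0.75 of the remaining income goes to x_1: x_1* = 10 + 0.75·(M − 10p_1 − 20p_2)/p_1.
Discretionary income = 196 − 10·3 − 20·5 = 66; x_1* = 10 + 0.75·66/3 = 26.5; x_2* = 20 + 0.25·66/5 = 23.3.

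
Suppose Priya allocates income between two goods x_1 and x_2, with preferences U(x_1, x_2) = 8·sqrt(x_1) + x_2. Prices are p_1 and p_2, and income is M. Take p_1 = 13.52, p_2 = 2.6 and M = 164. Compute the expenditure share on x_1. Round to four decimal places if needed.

share on x_1 = 0.0488

Utility is quasi-linear in x_2; the FOC for x_1 is 4/√x_1 = p_1/p_2.
Solve: √x_1 = 4·p_2/p_1, so x_1*(p_1,p_2) = (4·p_2/p_1)², and x_2* = (M − p_1·x_1*)/p_2.
Plugging in: x_1* = (4·2.6/13.52)² = 0.5917, x_2* = 60.
Expenditure on x_1: 13.52·0.5917 = 8; share = 0.0488.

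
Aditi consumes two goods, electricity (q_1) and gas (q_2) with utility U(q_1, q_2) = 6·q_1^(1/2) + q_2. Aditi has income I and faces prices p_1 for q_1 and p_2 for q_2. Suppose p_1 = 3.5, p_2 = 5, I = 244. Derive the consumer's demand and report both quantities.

Utility is quasi-linear in q_2; the FOC for q_1 is 3/√q_1 = p_1/p_2.
Thus q_1* = (3·p_2/p_1)² — independent of I — with the rest of income spent on q_2.
Plugging in: q_1* = (3·5/3.5)² = 18.3673, q_2* = 35.9429.

q_1* = 18.3673, q_2* = 35.9429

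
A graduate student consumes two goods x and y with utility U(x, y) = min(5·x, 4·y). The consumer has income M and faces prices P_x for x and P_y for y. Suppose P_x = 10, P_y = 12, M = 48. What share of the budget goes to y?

With perfect complements, no substitution: consume in ratio x:y = 4:5.
Budget: P_x·x + P_y·(5/4)·x = M, so (4·P_x + 5·P_y)·x = 4·M.
Demand: x*(P_x,P_y,M) = 4·M/(4·P_x + 5·P_y), y* = 5·M/(4·P_x + 5·P_y).
Here 4·10 + 5·12 = 100, giving x* = 1.92 and y* = 2.4.
Expenditure on y: 12·2.4 = 28.8; share = 0.6.

share on y = 0.6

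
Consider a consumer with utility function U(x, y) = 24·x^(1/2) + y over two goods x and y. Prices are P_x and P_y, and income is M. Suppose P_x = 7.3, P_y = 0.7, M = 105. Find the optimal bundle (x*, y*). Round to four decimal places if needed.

x* = 1.3241, y* = 136.1918

Set MRS = P_x/P_y: 12·x^(−1/2) = P_x/P_y.
Thus x* = (12·P_y/P_x)² — independent of M — with the rest of income spent on y.
Plugging in: x* = (12·0.7/7.3)² = 1.3241, y* = 136.1918.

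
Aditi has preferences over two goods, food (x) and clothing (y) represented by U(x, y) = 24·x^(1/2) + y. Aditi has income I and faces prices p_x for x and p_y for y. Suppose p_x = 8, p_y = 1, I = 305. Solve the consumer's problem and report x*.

Set MRS = p_x/p_y: 12·x^(−1/2) = p_x/p_y.
Solve: √x = 12·p_y/p_x, so x*(p_x,p_y) = (12·p_y/p_x)², and y* = (I − p_x·x*)/p_y.
Plugging in: x* = (12·1/8)² = 2.25.

x* = 2.25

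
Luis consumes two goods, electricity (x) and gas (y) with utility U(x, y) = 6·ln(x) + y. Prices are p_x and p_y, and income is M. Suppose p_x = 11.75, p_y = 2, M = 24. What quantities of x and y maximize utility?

MU_x = 6/x, MU_y = 1. Tangency: 6/x = p_x/p_y.
So x*(p_x,p_y) = 6·p_y/p_x, independent of income; and y* = (M − 6·p_y)/p_y.
At the given prices: x* = 6·2/11.75 = 1.0213, and y* = 6.

x* = 1.0213, y* = 6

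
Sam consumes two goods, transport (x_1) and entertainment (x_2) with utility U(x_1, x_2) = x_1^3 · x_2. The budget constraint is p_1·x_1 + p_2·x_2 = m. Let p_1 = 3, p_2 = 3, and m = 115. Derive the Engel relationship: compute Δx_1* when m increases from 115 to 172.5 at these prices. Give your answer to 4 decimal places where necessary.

Tangency: MRS = 3·x_2/x_1 = p_1/p_2.
Rearranging, p_2·x_2 = (1/3)·p_1·x_1. Substituting into the budget gives p_1·x_1·(1 + (1/3)) = m.
Demand: x_1*(p_1,p_2,m) = 0.75·m/p_1 and x_2* = 0.25·m/p_2.
At p_1=3, p_2=3, m=115: x_1* = 0.75·115/3 = 28.75.
At m' = 172.5: x_1* = 43.125. Change: 43.125 − 28.75 = 14.375.

Δx_1* = 14.375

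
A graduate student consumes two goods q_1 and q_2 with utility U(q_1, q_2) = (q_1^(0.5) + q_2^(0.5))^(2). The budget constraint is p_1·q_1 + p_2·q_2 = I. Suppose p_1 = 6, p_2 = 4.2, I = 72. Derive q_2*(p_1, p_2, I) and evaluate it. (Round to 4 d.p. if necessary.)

q_2* = 10.084

From the CES first-order condition, (q_2/q_1)^(0.5) = p_1/p_2.
Hence q_2/q_1 = (p_1/p_2)^(1/(0.5)), i.e. raised to the 2 power.
Substitute q_2 = (q_2/q_1)·q_1 into the budget: q_1* = I/(p_1 + p_2·(q_2/q_1)).
Numerically q_2/q_1 = 2.040816, so q_1* = 72/(6 + 4.2·2.040816) = 4.9412 and q_2* = 2.040816·4.9412 = 10.084.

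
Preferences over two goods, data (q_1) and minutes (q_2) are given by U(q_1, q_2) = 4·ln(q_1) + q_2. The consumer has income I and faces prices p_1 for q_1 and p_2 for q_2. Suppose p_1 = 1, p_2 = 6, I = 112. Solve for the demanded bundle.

So q_1*(p_1,p_2) = 4·p_2/p_1, independent of income; and q_2* = (I − 4·p_2)/p_2.
At the given prices: q_1* = 4·6/1 = 24, and q_2* = 14.6667.

q_1* = 24, q_2* = 14.6667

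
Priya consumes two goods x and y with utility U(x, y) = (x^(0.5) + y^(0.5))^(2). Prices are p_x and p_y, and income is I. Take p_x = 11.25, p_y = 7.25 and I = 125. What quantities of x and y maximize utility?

MRS = MU_x/MU_y = (y/x)^(0.5). Set equal to p_x/p_y.
Hence y/x = (p_x/p_y)^(1/(0.5)), i.e. raised to the 2 power.
With the ratio pinned down, the budget gives x* = I/(p_x + p_y·(y/x)) and y* = (y/x)·x*.
Numerically y/x = 2.407848, so x* = 125/(11.25 + 7.25·2.407848) = 4.3544 and y* = 2.407848·4.3544 = 10.4846.

x* = 4.3544, y* = 10.4846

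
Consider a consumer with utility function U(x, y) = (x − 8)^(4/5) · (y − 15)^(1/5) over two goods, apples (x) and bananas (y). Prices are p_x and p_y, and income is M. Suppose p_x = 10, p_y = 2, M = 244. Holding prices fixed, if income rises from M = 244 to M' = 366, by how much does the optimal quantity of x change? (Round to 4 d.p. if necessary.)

Δx* = 9.76

This is Cobb-Douglas in (x−8, y−15): tangency gives 0.8·p_y·(y−15) = 0.2·p_x·(x−8).
Substituting into the budget: x* = 8 + 0.8·(M − 8·p_x − 15·p_y)/p_x, and y* = 15 + 0.2·(…)/p_y.
Discretionary income = 244 − 8·10 − 15·2 = 134; x* = 8 + 0.8·134/10 = 18.72.
At M' = 366: x* = 28.48. Change: 28.48 − 18.72 = 9.76.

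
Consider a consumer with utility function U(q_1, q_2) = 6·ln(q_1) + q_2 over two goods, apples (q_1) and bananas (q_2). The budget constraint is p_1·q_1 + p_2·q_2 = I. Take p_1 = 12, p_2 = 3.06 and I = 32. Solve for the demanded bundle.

q_1* = 1.53, q_2* = 4.4575

Set MRS = p_1/p_2: (6/q_1)/1 = p_1/p_2.
So q_1*(p_1,p_2) = 6·p_2/p_1, independent of income; and q_2* = (I − 6·p_2)/p_2.
At the given prices: q_1* = 6·3.06/12 = 1.53, and q_2* = 4.4575.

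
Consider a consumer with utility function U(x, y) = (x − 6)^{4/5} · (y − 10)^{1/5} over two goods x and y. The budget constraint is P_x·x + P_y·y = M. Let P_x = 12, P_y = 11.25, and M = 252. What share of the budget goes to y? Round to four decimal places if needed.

MRS = 4·(y−10)/(x−6). Tangency with P_x/P_y gives y−10 = (1/4)·(P_x/P_y)·(x−6).
After buying the subsistence bundle (6, 10), a share 0.8 of the remaining income goes to x: x* = 6 + 0.8·(M − 6P_x − 10P_y)/P_x.
Discretionary income = 252 − 6·12 − 10·11.25 = 67.5; x* = 6 + 0.8·67.5/12 = 10.5; y* = 10 + 0.2·67.5/11.25 = 11.2.
Expenditure on y: 11.25·11.2 = 126; share = 0.5.

share on y = 0.5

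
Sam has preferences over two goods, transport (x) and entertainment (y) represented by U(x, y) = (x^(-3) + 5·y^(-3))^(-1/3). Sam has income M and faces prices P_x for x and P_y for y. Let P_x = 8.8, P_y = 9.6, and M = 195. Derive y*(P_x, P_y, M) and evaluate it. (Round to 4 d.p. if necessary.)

From the CES first-order condition, (1/5)·(y/x)^(4) = P_x/P_y.
Hence y/x = (5·P_x/P_y)^(1/(4)), i.e. raised to the 0.25 power.
With the ratio pinned down, the budget gives x* = M/(P_x + P_y·(y/x)) and y* = (y/x)·x*.
Numerically y/x = 1.463172, so x* = 195/(8.8 + 9.6·1.463172) = 8.5352 and y* = 1.463172·8.5352 = 12.4885.

y* = 12.4885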